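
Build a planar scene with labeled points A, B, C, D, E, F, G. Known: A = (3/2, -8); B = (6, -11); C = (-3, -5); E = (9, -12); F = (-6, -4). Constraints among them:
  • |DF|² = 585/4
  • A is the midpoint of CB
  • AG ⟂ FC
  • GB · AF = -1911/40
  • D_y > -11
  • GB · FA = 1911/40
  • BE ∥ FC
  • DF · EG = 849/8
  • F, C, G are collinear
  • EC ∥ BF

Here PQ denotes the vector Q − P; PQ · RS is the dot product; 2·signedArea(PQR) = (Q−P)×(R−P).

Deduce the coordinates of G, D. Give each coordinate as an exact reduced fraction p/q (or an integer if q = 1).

1. G_x = 39/20  [F, C, G are collinear ∩ AG ⟂ FC]
2. G_y = -133/20  [F, C, G are collinear ∩ AG ⟂ FC]
   → G = (39/20, -133/20)
3. D_x = 9/2  [line 141/20·x + -107/20·y + -3409/40 = 0 ∩ |DF|² = 585/4]
4. D_y = -10  [line 141/20·x + -107/20·y + -3409/40 = 0 ∩ |DF|² = 585/4]
   → D = (9/2, -10)

D = (9/2, -10)
G = (39/20, -133/20)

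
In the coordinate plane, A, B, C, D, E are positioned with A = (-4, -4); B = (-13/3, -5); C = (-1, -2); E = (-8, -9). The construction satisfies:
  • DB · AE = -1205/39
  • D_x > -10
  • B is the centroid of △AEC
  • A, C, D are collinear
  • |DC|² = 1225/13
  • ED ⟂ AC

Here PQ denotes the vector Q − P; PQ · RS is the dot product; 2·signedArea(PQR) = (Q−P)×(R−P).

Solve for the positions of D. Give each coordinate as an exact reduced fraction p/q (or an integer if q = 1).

D = (-118/13, -96/13)

1. D_x = -118/13  [A, C, D are collinear ∩ ED ⟂ AC]
2. D_y = -96/13  [A, C, D are collinear ∩ ED ⟂ AC]
   → D = (-118/13, -96/13)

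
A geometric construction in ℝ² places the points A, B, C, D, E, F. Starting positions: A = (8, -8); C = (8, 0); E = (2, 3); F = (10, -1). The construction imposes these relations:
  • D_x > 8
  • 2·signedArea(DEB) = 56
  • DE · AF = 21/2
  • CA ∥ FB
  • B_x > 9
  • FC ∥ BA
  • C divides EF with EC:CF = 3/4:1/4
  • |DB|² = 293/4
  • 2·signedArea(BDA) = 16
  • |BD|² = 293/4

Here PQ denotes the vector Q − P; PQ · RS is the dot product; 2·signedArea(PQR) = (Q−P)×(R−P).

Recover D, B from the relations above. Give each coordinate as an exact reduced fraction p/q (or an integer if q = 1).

B = (10, -9)
D = (9, -1/2)

1. B_x = 10  [FC ∥ BA ∩ CA ∥ FB]
2. B_y = -9  [FC ∥ BA ∩ CA ∥ FB]
   → B = (10, -9)
3. D_x = 9  [2·signedArea(DEB) = 56 ∩ DE · AF = 21/2]
4. D_y = -1/2  [2·signedArea(DEB) = 56 ∩ DE · AF = 21/2]
   → D = (9, -1/2)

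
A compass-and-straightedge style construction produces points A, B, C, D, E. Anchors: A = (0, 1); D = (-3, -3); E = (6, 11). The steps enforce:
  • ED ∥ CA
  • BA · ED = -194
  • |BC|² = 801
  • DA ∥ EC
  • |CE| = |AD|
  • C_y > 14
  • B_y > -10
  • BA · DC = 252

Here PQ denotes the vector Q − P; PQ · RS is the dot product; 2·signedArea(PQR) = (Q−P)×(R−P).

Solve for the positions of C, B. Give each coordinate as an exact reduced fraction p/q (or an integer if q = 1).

B = (-6, -9)
C = (9, 15)

1. C_x = 9  [ED ∥ CA ∩ DA ∥ EC]
2. C_y = 15  [ED ∥ CA ∩ DA ∥ EC]
   → C = (9, 15)
3. B_x = -6  [BA · DC = 252 ∩ BA · ED = -194]
4. B_y = -9  [BA · DC = 252 ∩ BA · ED = -194]
   → B = (-6, -9)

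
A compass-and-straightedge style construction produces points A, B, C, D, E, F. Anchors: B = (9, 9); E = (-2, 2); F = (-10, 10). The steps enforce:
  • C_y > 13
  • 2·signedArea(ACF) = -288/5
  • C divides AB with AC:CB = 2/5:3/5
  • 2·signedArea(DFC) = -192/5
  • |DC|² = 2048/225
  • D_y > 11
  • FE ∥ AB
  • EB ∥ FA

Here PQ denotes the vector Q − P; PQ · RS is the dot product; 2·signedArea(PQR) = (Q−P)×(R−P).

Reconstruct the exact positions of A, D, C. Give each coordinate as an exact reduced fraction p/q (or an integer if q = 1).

1. A_x = 1  [FE ∥ AB ∩ EB ∥ FA]
2. A_y = 17  [FE ∥ AB ∩ EB ∥ FA]
   → A = (1, 17)
3. C_x = 21/5  [C divides AB with AC:CB = 2/5:3/5]
4. C_y = 69/5  [C divides AB with AC:CB = 2/5:3/5]
   → C = (21/5, 69/5)
5. D_x = 19/3  [line -19/5·x + 71/5·y + -708/5 = 0 ∩ |DC|² = 2048/225]
6. D_y = 35/3  [line -19/5·x + 71/5·y + -708/5 = 0 ∩ |DC|² = 2048/225]
   → D = (19/3, 35/3)

A = (1, 17)
C = (21/5, 69/5)
D = (19/3, 35/3)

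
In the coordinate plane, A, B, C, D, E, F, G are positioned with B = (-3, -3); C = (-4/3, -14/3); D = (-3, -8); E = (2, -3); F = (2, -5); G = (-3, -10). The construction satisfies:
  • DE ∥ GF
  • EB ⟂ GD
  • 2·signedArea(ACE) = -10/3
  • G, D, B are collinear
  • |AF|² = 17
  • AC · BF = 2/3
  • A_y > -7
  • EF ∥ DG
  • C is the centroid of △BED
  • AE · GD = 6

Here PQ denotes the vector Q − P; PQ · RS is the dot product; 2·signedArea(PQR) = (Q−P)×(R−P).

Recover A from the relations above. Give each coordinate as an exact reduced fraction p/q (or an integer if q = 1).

A = (-2, -6)

1. A_x = -2  [2·signedArea(ACE) = -10/3 ∩ AE · GD = 6]
2. A_y = -6  [2·signedArea(ACE) = -10/3 ∩ AE · GD = 6]
   → A = (-2, -6)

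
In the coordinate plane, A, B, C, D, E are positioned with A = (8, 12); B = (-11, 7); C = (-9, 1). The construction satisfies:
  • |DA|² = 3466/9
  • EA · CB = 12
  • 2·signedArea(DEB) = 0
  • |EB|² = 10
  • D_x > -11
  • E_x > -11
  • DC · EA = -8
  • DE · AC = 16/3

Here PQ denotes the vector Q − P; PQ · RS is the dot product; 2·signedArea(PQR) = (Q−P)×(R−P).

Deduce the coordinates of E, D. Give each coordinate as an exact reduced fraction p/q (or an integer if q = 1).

D = (-31/3, 5)
E = (-10, 4)

1. E_x = -10  [line 2·x + -6·y + 44 = 0 ∩ |EB|² = 10]
2. E_y = 4  [line 2·x + -6·y + 44 = 0 ∩ |EB|² = 10]
   → E = (-10, 4)
3. D_x = -31/3  [2·signedArea(DEB) = 0 ∩ DE · AC = 16/3]
4. D_y = 5  [2·signedArea(DEB) = 0 ∩ DE · AC = 16/3]
   → D = (-31/3, 5)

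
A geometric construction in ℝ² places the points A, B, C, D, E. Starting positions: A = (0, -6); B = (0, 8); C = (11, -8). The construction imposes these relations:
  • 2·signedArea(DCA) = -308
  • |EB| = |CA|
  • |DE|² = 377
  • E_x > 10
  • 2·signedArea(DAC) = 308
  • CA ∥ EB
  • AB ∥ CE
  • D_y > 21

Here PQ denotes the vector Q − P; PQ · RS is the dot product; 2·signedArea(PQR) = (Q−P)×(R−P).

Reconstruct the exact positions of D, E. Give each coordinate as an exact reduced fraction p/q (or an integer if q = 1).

1. E_x = 11  [CA ∥ EB ∩ AB ∥ CE]
2. E_y = 6  [CA ∥ EB ∩ AB ∥ CE]
   → E = (11, 6)
3. D_x = 0  [line 2·x + 11·y + -242 = 0 ∩ |DE|² = 377]
4. D_y = 22  [line 2·x + 11·y + -242 = 0 ∩ |DE|² = 377]
   → D = (0, 22)

D = (0, 22)
E = (11, 6)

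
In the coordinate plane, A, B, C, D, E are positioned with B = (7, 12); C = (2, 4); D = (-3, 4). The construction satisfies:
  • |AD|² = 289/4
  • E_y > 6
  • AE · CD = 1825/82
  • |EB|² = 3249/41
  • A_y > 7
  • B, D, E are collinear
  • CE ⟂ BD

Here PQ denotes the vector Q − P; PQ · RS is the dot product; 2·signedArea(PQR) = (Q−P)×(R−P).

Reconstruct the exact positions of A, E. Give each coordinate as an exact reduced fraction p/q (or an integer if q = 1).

1. E_x = 2/41  [B, D, E are collinear ∩ CE ⟂ BD]
2. E_y = 264/41  [B, D, E are collinear ∩ CE ⟂ BD]
   → E = (2/41, 264/41)
3. A_x = 9/2  [AE · CD = 1825/82]
4. A_y = 8  [|AD|² = 289/4]
   → A = (9/2, 8)

A = (9/2, 8)
E = (2/41, 264/41)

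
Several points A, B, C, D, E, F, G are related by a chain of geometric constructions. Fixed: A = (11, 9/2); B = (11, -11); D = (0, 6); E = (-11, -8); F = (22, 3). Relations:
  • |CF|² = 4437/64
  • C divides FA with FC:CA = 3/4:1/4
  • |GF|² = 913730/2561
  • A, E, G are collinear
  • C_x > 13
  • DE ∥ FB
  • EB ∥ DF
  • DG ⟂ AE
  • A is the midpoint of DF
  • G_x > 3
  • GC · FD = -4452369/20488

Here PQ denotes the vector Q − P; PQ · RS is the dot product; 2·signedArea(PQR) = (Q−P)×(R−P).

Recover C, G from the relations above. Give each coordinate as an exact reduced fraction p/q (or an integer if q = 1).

C = (55/4, 33/8)
G = (8525/2561, 362/2561)

1. C_x = 55/4  [C divides FA with FC:CA = 3/4:1/4]
2. C_y = 33/8  [C divides FA with FC:CA = 3/4:1/4]
   → C = (55/4, 33/8)
3. G_x = 8525/2561  [A, E, G are collinear ∩ DG ⟂ AE]
4. G_y = 362/2561  [A, E, G are collinear ∩ DG ⟂ AE]
   → G = (8525/2561, 362/2561)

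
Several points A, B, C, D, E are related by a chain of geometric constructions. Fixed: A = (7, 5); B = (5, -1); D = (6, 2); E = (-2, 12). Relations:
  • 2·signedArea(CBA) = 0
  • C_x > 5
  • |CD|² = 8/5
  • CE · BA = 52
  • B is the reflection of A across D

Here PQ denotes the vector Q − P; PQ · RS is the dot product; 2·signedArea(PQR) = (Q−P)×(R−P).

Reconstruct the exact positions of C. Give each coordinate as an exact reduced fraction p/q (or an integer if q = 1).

C = (28/5, 4/5)

1. C_x = 28/5  [2·signedArea(CBA) = 0 ∩ CE · BA = 52]
2. C_y = 4/5  [2·signedArea(CBA) = 0 ∩ CE · BA = 52]
   → C = (28/5, 4/5)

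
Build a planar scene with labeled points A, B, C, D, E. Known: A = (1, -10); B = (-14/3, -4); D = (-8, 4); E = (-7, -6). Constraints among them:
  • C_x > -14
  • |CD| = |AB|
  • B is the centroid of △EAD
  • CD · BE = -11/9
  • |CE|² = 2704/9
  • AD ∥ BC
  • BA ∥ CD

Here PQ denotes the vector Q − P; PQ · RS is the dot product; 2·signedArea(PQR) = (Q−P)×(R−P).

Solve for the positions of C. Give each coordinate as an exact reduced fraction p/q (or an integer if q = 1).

C = (-41/3, 10)

1. C_x = -41/3  [BA ∥ CD ∩ AD ∥ BC]
2. C_y = 10  [BA ∥ CD ∩ AD ∥ BC]
   → C = (-41/3, 10)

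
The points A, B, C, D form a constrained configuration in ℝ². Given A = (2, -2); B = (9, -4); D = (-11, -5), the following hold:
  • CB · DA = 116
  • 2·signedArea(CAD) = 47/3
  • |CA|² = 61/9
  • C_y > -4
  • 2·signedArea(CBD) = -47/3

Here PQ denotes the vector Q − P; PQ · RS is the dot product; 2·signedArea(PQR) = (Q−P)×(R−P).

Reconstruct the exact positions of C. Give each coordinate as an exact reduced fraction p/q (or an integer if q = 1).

C = (0, -11/3)

1. C_x = 0  [2·signedArea(CAD) = 47/3 ∩ CB · DA = 116]
2. C_y = -11/3  [2·signedArea(CAD) = 47/3 ∩ CB · DA = 116]
   → C = (0, -11/3)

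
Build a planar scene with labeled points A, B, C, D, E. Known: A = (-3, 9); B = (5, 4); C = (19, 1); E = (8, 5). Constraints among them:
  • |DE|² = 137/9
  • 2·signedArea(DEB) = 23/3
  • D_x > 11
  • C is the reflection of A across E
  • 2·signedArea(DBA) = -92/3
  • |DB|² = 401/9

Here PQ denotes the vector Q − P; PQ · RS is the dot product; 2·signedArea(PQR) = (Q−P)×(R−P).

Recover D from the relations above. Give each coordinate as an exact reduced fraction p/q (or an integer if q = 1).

D = (35/3, 11/3)

1. D_x = 35/3  [2·signedArea(DEB) = 23/3 ∩ 2·signedArea(DBA) = -92/3]
2. D_y = 11/3  [2·signedArea(DEB) = 23/3 ∩ 2·signedArea(DBA) = -92/3]
   → D = (35/3, 11/3)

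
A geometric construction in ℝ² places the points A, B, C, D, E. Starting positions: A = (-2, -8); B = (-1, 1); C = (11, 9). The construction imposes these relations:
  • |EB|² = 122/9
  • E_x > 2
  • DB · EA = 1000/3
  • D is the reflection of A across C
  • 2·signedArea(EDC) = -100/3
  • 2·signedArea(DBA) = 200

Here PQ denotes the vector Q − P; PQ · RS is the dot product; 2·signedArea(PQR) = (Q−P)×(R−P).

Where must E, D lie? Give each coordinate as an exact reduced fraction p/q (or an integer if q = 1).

D = (24, 26)
E = (8/3, 2/3)

1. D_x = 24  [D is the reflection of A across C]
2. D_y = 26  [D is the reflection of A across C]
   → D = (24, 26)
3. E_x = 8/3  [2·signedArea(EDC) = -100/3 ∩ DB · EA = 1000/3]
4. E_y = 2/3  [2·signedArea(EDC) = -100/3 ∩ DB · EA = 1000/3]
   → E = (8/3, 2/3)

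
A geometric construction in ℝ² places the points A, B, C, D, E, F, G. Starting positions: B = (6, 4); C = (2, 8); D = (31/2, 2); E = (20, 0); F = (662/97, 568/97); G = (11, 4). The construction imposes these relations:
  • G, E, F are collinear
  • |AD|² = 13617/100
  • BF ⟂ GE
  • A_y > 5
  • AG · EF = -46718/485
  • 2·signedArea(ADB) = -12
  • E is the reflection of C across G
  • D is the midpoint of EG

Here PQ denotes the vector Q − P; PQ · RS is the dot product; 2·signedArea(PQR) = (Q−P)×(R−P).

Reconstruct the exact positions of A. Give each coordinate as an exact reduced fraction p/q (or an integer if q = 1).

1. A_x = 22/5  [2·signedArea(ADB) = -12 ∩ AG · EF = -46718/485]
2. A_y = 28/5  [2·signedArea(ADB) = -12 ∩ AG · EF = -46718/485]
   → A = (22/5, 28/5)

A = (22/5, 28/5)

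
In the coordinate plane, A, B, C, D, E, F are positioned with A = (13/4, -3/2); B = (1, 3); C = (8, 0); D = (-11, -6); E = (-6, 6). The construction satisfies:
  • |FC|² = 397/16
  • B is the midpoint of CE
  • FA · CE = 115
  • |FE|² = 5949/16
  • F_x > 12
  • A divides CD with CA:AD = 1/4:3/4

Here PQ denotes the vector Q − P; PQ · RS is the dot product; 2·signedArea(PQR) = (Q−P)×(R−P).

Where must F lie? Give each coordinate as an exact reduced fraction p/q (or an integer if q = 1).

1. F_x = 51/4  [line 14·x + -6·y + -339/2 = 0 ∩ |FC|² = 397/16]
2. F_y = 3/2  [line 14·x + -6·y + -339/2 = 0 ∩ |FC|² = 397/16]
   → F = (51/4, 3/2)

F = (51/4, 3/2)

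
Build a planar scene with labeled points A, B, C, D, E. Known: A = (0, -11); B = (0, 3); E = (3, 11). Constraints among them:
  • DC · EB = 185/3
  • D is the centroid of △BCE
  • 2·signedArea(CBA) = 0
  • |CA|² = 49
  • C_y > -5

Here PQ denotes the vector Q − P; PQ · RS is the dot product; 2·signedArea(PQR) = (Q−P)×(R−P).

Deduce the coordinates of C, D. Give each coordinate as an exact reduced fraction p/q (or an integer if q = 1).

C = (0, -4)
D = (1, 10/3)

1. C_x = 0  [2·signedArea(CBA) = 0]
2. C_y = -4  [|CA|² = 49]
   → C = (0, -4)
3. D_x = 1  [D is the centroid of △BCE]
4. D_y = 10/3  [D is the centroid of △BCE]
   → D = (1, 10/3)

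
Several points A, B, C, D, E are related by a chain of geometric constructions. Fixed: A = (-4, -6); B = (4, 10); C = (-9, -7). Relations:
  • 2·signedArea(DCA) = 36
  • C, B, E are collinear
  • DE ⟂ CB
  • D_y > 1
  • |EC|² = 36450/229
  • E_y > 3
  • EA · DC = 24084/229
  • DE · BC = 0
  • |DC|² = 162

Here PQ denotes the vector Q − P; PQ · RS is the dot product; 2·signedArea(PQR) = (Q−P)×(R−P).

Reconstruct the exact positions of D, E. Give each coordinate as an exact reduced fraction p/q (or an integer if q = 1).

1. D_x = 0  [line -1·x + 5·y + -10 = 0 ∩ |DC|² = 162]
2. D_y = 2  [line -1·x + 5·y + -10 = 0 ∩ |DC|² = 162]
   → D = (0, 2)
3. E_x = -306/229  [DE · BC = 0 ∩ C, B, E are collinear]
4. E_y = 692/229  [DE · BC = 0 ∩ C, B, E are collinear]
   → E = (-306/229, 692/229)

D = (0, 2)
E = (-306/229, 692/229)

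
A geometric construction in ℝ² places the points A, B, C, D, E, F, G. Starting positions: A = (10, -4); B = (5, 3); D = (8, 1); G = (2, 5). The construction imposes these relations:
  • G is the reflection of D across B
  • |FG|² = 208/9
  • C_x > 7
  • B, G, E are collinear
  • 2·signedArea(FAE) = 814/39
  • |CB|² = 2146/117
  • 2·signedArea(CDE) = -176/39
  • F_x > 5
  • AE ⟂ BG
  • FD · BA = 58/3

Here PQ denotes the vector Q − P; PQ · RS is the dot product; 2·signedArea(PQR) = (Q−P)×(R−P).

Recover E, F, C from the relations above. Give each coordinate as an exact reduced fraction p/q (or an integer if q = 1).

C = (308/39, -2/13)
E = (152/13, -19/13)
F = (6, 7/3)

1. E_x = 152/13  [B, G, E are collinear ∩ AE ⟂ BG]
2. E_y = -19/13  [B, G, E are collinear ∩ AE ⟂ BG]
   → E = (152/13, -19/13)
3. F_x = 6  [FD · BA = 58/3 ∩ 2·signedArea(FAE) = 814/39]
4. F_y = 7/3  [FD · BA = 58/3 ∩ 2·signedArea(FAE) = 814/39]
   → F = (6, 7/3)
5. C_x = 308/39  [line 32/13·x + 48/13·y + -736/39 = 0 ∩ |CB|² = 2146/117]
6. C_y = -2/13  [line 32/13·x + 48/13·y + -736/39 = 0 ∩ |CB|² = 2146/117]
   → C = (308/39, -2/13)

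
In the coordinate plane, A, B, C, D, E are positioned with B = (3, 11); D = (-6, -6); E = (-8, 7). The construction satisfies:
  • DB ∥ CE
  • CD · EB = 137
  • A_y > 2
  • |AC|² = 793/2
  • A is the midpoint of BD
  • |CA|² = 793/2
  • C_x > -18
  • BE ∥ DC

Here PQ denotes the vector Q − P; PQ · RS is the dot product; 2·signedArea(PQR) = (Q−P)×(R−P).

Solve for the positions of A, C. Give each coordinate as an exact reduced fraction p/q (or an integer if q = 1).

1. A_x = -3/2  [A is the midpoint of BD]
2. A_y = 5/2  [A is the midpoint of BD]
   → A = (-3/2, 5/2)
3. C_x = -17  [DB ∥ CE ∩ BE ∥ DC]
4. C_y = -10  [DB ∥ CE ∩ BE ∥ DC]
   → C = (-17, -10)

A = (-3/2, 5/2)
C = (-17, -10)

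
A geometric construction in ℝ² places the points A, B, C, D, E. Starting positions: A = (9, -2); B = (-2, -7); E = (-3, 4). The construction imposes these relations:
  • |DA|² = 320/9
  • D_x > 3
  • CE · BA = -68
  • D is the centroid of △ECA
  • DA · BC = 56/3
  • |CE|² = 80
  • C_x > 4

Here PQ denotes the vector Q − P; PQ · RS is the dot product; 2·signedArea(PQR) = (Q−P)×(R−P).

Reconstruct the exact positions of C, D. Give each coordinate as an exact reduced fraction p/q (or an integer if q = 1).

C = (5, 0)
D = (11/3, 2/3)

1. C_x = 5  [line -11·x + -5·y + 55 = 0 ∩ |CE|² = 80]
2. C_y = 0  [line -11·x + -5·y + 55 = 0 ∩ |CE|² = 80]
   → C = (5, 0)
3. D_x = 11/3  [D is the centroid of △ECA]
4. D_y = 2/3  [D is the centroid of △ECA]
   → D = (11/3, 2/3)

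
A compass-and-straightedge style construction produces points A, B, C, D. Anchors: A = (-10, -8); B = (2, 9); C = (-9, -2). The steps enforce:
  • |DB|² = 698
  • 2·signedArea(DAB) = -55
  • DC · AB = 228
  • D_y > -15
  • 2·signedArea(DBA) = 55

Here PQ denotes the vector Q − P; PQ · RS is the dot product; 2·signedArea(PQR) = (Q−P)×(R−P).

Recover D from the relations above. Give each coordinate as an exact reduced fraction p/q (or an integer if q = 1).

D = (-11, -14)

1. D_x = -11  [2·signedArea(DAB) = -55 ∩ DC · AB = 228]
2. D_y = -14  [2·signedArea(DAB) = -55 ∩ DC · AB = 228]
   → D = (-11, -14)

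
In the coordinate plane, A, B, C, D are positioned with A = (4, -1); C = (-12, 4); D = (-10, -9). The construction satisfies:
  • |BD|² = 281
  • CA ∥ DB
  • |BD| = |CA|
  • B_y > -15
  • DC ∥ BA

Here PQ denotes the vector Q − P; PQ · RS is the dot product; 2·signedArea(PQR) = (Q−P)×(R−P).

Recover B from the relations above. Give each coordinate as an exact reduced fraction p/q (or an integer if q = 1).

B = (6, -14)

1. B_x = 6  [DC ∥ BA ∩ CA ∥ DB]
2. B_y = -14  [DC ∥ BA ∩ CA ∥ DB]
   → B = (6, -14)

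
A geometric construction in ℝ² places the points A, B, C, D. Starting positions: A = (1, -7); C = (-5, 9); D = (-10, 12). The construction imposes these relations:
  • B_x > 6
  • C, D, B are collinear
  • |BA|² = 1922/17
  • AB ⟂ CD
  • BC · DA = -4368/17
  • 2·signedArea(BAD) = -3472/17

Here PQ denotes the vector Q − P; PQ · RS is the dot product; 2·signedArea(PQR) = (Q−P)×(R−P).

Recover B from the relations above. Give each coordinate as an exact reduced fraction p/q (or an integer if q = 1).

1. B_x = 110/17  [C, D, B are collinear ∩ AB ⟂ CD]
2. B_y = 36/17  [C, D, B are collinear ∩ AB ⟂ CD]
   → B = (110/17, 36/17)

B = (110/17, 36/17)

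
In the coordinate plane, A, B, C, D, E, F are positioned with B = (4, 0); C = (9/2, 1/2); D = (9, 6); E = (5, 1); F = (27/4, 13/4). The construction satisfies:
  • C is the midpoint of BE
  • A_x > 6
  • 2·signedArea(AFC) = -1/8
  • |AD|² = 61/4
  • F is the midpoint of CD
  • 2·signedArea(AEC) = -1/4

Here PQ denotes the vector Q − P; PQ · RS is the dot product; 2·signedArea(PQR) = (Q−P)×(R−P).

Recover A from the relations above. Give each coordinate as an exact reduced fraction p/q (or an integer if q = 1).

A = (13/2, 3)

1. A_x = 13/2  [2·signedArea(AFC) = -1/8 ∩ 2·signedArea(AEC) = -1/4]
2. A_y = 3  [2·signedArea(AFC) = -1/8 ∩ 2·signedArea(AEC) = -1/4]
   → A = (13/2, 3)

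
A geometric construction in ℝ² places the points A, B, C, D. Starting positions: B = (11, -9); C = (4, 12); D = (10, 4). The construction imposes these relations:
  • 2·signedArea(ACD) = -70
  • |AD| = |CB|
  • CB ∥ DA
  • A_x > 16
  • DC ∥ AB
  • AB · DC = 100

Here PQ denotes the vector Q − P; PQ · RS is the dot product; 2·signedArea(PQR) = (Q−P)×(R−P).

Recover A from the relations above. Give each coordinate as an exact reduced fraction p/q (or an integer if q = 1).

A = (17, -17)

1. A_x = 17  [DC ∥ AB ∩ CB ∥ DA]
2. A_y = -17  [DC ∥ AB ∩ CB ∥ DA]
   → A = (17, -17)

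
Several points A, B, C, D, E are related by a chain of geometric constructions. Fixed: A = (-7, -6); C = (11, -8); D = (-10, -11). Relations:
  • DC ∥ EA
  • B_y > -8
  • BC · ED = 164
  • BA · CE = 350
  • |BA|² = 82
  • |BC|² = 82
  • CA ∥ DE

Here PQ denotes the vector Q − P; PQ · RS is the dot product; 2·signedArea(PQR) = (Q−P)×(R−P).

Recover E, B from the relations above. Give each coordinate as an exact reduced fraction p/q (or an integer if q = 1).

B = (2, -7)
E = (-28, -9)

1. E_x = -28  [DC ∥ EA ∩ CA ∥ DE]
2. E_y = -9  [DC ∥ EA ∩ CA ∥ DE]
   → E = (-28, -9)
3. B_x = 2  [BA · CE = 350 ∩ BC · ED = 164]
4. B_y = -7  [BA · CE = 350 ∩ BC · ED = 164]
   → B = (2, -7)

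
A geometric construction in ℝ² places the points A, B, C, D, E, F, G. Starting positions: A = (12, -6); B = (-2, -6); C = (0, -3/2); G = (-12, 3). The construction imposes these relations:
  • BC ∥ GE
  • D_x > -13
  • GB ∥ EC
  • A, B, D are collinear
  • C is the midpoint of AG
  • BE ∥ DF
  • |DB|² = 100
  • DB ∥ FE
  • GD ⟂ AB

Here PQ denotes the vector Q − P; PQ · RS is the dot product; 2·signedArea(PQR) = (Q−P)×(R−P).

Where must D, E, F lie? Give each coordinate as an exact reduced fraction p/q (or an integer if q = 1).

1. D_x = -12  [A, B, D are collinear ∩ GD ⟂ AB]
2. D_y = -6  [A, B, D are collinear ∩ GD ⟂ AB]
   → D = (-12, -6)
3. E_x = -10  [GB ∥ EC ∩ BC ∥ GE]
4. E_y = 15/2  [GB ∥ EC ∩ BC ∥ GE]
   → E = (-10, 15/2)
5. F_x = -20  [DB ∥ FE ∩ BE ∥ DF]
6. F_y = 15/2  [DB ∥ FE ∩ BE ∥ DF]
   → F = (-20, 15/2)

D = (-12, -6)
E = (-10, 15/2)
F = (-20, 15/2)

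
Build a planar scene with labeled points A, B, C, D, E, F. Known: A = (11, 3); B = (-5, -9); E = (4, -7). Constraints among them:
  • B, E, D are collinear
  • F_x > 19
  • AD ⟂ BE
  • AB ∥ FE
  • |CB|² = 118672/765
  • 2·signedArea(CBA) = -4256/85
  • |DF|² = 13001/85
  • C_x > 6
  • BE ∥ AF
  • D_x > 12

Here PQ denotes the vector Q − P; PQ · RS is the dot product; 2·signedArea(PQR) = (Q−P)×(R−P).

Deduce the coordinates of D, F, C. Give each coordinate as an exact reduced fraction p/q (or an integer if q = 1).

1. D_x = 1087/85  [B, E, D are collinear ∩ AD ⟂ BE]
2. D_y = -429/85  [B, E, D are collinear ∩ AD ⟂ BE]
   → D = (1087/85, -429/85)
3. F_x = 20  [AB ∥ FE ∩ BE ∥ AF]
4. F_y = 5  [AB ∥ FE ∩ BE ∥ AF]
   → F = (20, 5)
5. C_x = 1597/255  [line -12·x + 16·y + 11396/85 = 0 ∩ |CB|² = 118672/765]
6. C_y = -313/85  [line -12·x + 16·y + 11396/85 = 0 ∩ |CB|² = 118672/765]
   → C = (1597/255, -313/85)

C = (1597/255, -313/85)
D = (1087/85, -429/85)
F = (20, 5)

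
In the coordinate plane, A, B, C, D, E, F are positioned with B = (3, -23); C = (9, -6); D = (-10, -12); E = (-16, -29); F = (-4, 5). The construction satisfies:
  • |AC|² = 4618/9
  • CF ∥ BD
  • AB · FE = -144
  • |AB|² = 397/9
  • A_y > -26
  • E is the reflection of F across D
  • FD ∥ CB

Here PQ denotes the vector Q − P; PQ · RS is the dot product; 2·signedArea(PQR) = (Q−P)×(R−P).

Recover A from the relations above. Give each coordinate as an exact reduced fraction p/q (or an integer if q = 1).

1. A_x = -10/3  [line 12·x + 34·y + 890 = 0 ∩ |AC|² = 4618/9]
2. A_y = -25  [line 12·x + 34·y + 890 = 0 ∩ |AC|² = 4618/9]
   → A = (-10/3, -25)

A = (-10/3, -25)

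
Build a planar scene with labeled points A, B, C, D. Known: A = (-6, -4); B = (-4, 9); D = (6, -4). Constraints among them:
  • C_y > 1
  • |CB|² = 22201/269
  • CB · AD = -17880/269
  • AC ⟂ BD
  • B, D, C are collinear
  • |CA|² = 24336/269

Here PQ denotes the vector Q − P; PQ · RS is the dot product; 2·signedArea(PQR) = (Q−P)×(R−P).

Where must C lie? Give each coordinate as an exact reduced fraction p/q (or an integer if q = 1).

1. C_x = 414/269  [B, D, C are collinear ∩ AC ⟂ BD]
2. C_y = 484/269  [B, D, C are collinear ∩ AC ⟂ BD]
   → C = (414/269, 484/269)

C = (414/269, 484/269)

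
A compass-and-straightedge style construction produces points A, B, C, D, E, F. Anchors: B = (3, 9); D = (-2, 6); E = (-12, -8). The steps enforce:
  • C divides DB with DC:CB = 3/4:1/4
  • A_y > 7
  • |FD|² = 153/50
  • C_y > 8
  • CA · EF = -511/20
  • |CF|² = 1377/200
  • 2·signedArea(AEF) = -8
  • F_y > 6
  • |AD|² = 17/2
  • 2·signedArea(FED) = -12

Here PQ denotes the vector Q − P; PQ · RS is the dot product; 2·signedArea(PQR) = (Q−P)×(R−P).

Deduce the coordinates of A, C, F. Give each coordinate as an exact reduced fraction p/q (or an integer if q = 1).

1. C_x = 7/4  [C divides DB with DC:CB = 3/4:1/4]
2. C_y = 33/4  [C divides DB with DC:CB = 3/4:1/4]
   → C = (7/4, 33/4)
3. F_x = -1/2  [line -14·x + 10·y + -76 = 0 ∩ |FD|² = 153/50]
4. F_y = 69/10  [line -14·x + 10·y + -76 = 0 ∩ |FD|² = 153/50]
   → F = (-1/2, 69/10)
5. A_x = 1/2  [2·signedArea(AEF) = -8 ∩ CA · EF = -511/20]
6. A_y = 15/2  [2·signedArea(AEF) = -8 ∩ CA · EF = -511/20]
   → A = (1/2, 15/2)

A = (1/2, 15/2)
C = (7/4, 33/4)
F = (-1/2, 69/10)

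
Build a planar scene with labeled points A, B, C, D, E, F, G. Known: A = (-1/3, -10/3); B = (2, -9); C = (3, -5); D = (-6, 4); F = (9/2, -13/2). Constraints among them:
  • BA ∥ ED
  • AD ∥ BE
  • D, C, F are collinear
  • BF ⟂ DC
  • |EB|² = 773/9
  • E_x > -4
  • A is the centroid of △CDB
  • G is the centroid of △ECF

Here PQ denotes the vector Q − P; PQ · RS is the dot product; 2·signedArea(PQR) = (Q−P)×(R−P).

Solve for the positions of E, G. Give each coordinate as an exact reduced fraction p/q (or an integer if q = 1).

E = (-11/3, -5/3)
G = (23/18, -79/18)

1. E_x = -11/3  [BA ∥ ED ∩ AD ∥ BE]
2. E_y = -5/3  [BA ∥ ED ∩ AD ∥ BE]
   → E = (-11/3, -5/3)
3. G_x = 23/18  [G is the centroid of △ECF]
4. G_y = -79/18  [G is the centroid of △ECF]
   → G = (23/18, -79/18)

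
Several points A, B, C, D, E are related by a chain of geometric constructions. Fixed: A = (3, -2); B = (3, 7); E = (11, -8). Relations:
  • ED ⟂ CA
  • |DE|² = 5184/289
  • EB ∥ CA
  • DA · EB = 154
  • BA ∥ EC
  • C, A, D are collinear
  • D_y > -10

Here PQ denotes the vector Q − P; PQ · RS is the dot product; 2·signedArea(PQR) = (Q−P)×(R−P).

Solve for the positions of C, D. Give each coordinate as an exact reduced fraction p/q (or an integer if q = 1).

1. C_x = 11  [EB ∥ CA ∩ BA ∥ EC]
2. C_y = -17  [EB ∥ CA ∩ BA ∥ EC]
   → C = (11, -17)
3. D_x = 2099/289  [C, A, D are collinear ∩ ED ⟂ CA]
4. D_y = -2888/289  [C, A, D are collinear ∩ ED ⟂ CA]
   → D = (2099/289, -2888/289)

C = (11, -17)
D = (2099/289, -2888/289)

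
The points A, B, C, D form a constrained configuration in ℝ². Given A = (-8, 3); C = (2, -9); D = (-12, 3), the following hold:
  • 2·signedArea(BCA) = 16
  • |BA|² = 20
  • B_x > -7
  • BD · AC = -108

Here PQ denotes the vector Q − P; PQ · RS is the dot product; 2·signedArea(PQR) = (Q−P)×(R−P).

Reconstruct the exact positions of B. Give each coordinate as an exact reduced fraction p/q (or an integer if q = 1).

1. B_x = -6  [BD · AC = -108 ∩ 2·signedArea(BCA) = 16]
2. B_y = -1  [BD · AC = -108 ∩ 2·signedArea(BCA) = 16]
   → B = (-6, -1)

B = (-6, -1)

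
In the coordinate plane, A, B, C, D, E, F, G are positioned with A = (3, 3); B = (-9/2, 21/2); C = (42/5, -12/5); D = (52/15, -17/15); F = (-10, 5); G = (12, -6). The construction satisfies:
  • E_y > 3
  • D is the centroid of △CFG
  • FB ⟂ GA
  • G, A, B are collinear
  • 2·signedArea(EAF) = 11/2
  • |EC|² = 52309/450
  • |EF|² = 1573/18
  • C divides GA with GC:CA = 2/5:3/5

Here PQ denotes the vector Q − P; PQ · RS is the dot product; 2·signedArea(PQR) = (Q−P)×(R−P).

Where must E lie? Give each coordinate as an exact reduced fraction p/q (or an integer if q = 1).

1. E_x = -5/6  [line -2·x + -13·y + 79/2 = 0 ∩ |EC|² = 52309/450]
2. E_y = 19/6  [line -2·x + -13·y + 79/2 = 0 ∩ |EC|² = 52309/450]
   → E = (-5/6, 19/6)

E = (-5/6, 19/6)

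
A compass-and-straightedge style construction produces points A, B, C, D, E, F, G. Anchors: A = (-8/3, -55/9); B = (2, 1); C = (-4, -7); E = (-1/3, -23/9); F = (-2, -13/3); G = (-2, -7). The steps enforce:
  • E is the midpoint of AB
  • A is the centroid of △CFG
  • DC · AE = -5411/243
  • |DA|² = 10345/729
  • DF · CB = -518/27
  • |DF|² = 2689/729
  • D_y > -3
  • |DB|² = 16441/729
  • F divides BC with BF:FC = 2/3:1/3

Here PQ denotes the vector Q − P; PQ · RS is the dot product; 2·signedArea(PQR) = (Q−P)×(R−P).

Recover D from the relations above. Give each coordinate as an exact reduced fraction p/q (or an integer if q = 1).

D = (-7/9, -77/27)

1. D_x = -7/9  [DF · CB = -518/27 ∩ DC · AE = -5411/243]
2. D_y = -77/27  [DF · CB = -518/27 ∩ DC · AE = -5411/243]
   → D = (-7/9, -77/27)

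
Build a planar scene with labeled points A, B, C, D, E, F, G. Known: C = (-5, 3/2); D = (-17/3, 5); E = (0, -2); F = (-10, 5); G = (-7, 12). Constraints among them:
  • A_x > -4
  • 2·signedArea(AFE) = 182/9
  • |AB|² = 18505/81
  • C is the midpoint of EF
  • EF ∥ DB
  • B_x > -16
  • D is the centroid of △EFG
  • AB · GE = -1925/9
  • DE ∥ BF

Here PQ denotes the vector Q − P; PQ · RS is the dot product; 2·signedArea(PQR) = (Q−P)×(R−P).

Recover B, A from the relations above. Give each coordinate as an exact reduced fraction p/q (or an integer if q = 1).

A = (-34/9, 8/3)
B = (-47/3, 12)

1. B_x = -47/3  [DE ∥ BF ∩ EF ∥ DB]
2. B_y = 12  [DE ∥ BF ∩ EF ∥ DB]
   → B = (-47/3, 12)
3. A_x = -34/9  [2·signedArea(AFE) = 182/9 ∩ AB · GE = -1925/9]
4. A_y = 8/3  [2·signedArea(AFE) = 182/9 ∩ AB · GE = -1925/9]
   → A = (-34/9, 8/3)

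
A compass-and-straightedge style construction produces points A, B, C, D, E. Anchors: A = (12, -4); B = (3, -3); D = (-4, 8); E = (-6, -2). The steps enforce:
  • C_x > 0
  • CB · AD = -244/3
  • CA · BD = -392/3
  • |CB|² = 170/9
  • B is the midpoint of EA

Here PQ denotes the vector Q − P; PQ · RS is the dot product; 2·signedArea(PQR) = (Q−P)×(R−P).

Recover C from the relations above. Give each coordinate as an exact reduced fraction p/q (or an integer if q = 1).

C = (2/3, 2/3)

1. C_x = 2/3  [CA · BD = -392/3 ∩ CB · AD = -244/3]
2. C_y = 2/3  [CA · BD = -392/3 ∩ CB · AD = -244/3]
   → C = (2/3, 2/3)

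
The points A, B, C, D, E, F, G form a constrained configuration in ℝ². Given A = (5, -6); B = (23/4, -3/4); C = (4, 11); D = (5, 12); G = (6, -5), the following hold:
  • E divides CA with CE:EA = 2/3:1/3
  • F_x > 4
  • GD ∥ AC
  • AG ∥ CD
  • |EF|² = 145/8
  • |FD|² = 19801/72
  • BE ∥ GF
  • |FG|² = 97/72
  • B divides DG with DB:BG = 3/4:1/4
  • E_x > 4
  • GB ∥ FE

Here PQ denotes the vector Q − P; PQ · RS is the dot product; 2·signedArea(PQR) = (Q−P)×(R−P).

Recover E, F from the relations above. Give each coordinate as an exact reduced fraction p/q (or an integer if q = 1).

1. E_x = 14/3  [E divides CA with CE:EA = 2/3:1/3]
2. E_y = -1/3  [E divides CA with CE:EA = 2/3:1/3]
   → E = (14/3, -1/3)
3. F_x = 59/12  [GB ∥ FE ∩ BE ∥ GF]
4. F_y = -55/12  [GB ∥ FE ∩ BE ∥ GF]
   → F = (59/12, -55/12)

E = (14/3, -1/3)
F = (59/12, -55/12)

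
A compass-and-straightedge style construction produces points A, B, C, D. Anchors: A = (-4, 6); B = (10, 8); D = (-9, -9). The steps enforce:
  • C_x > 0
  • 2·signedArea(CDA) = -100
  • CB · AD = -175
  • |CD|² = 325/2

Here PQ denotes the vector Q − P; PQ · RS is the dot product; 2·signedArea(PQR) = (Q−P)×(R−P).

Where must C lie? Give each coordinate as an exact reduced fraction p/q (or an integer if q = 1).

1. C_x = 1/2  [2·signedArea(CDA) = -100 ∩ CB · AD = -175]
2. C_y = -1/2  [2·signedArea(CDA) = -100 ∩ CB · AD = -175]
   → C = (1/2, -1/2)

C = (1/2, -1/2)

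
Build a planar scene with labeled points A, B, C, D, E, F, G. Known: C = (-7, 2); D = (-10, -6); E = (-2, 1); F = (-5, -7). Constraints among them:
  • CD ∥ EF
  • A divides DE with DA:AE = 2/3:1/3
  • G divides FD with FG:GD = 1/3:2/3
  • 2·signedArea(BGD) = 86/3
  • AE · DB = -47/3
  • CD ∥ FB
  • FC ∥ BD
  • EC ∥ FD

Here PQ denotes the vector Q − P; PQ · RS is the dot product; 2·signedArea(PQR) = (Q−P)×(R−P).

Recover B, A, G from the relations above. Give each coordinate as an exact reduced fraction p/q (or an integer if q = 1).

A = (-14/3, -4/3)
B = (-8, -15)
G = (-20/3, -20/3)

1. B_x = -8  [FC ∥ BD ∩ CD ∥ FB]
2. B_y = -15  [FC ∥ BD ∩ CD ∥ FB]
   → B = (-8, -15)
3. A_x = -14/3  [A divides DE with DA:AE = 2/3:1/3]
4. A_y = -4/3  [A divides DE with DA:AE = 2/3:1/3]
   → A = (-14/3, -4/3)
5. G_x = -20/3  [G divides FD with FG:GD = 1/3:2/3]
6. G_y = -20/3  [G divides FD with FG:GD = 1/3:2/3]
   → G = (-20/3, -20/3)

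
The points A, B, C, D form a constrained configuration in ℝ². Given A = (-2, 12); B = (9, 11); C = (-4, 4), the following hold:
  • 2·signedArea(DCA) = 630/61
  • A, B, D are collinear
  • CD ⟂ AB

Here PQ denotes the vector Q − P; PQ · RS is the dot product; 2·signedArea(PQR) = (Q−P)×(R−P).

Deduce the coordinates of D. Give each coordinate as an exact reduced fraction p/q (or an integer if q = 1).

D = (-199/61, 739/61)

1. D_x = -199/61  [A, B, D are collinear ∩ CD ⟂ AB]
2. D_y = 739/61  [A, B, D are collinear ∩ CD ⟂ AB]
   → D = (-199/61, 739/61)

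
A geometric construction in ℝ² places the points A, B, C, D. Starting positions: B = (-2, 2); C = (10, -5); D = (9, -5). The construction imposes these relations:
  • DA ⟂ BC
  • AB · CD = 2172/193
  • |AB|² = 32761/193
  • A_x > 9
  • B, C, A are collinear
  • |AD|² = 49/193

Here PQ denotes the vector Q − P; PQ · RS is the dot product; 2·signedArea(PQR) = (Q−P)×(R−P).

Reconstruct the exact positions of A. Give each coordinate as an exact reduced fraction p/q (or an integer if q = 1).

A = (1786/193, -881/193)

1. A_x = 1786/193  [B, C, A are collinear ∩ DA ⟂ BC]
2. A_y = -881/193  [B, C, A are collinear ∩ DA ⟂ BC]
   → A = (1786/193, -881/193)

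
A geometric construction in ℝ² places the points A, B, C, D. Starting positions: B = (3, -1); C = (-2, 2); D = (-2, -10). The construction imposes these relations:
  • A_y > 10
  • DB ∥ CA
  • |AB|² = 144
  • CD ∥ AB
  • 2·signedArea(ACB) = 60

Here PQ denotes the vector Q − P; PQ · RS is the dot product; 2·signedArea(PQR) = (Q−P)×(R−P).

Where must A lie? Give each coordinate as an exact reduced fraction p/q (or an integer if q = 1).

1. A_x = 3  [CD ∥ AB ∩ DB ∥ CA]
2. A_y = 11  [CD ∥ AB ∩ DB ∥ CA]
   → A = (3, 11)

A = (3, 11)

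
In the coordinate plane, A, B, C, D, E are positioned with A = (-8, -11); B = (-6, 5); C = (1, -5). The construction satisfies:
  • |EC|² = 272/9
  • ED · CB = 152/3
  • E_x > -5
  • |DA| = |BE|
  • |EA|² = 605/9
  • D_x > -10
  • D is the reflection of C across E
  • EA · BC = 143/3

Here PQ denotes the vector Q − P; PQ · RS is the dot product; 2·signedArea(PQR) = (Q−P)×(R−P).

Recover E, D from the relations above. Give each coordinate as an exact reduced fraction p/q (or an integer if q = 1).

D = (-29/3, -7/3)
E = (-13/3, -11/3)

1. E_x = -13/3  [line -7·x + 10·y + 19/3 = 0 ∩ |EA|² = 605/9]
2. E_y = -11/3  [line -7·x + 10·y + 19/3 = 0 ∩ |EA|² = 605/9]
   → E = (-13/3, -11/3)
3. D_x = -29/3  [ED · CB = 152/3 ∩ D is the reflection of C across E]
4. D_y = -7/3  [ED · CB = 152/3 ∩ D is the reflection of C across E]
   → D = (-29/3, -7/3)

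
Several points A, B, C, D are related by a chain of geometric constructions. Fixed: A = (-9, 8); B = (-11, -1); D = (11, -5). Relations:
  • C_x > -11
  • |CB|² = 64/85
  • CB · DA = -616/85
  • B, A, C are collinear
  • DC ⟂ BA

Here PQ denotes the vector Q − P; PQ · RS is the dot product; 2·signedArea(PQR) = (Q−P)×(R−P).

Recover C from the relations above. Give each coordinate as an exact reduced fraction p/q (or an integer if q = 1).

C = (-919/85, -13/85)

1. C_x = -919/85  [B, A, C are collinear ∩ DC ⟂ BA]
2. C_y = -13/85  [B, A, C are collinear ∩ DC ⟂ BA]
   → C = (-919/85, -13/85)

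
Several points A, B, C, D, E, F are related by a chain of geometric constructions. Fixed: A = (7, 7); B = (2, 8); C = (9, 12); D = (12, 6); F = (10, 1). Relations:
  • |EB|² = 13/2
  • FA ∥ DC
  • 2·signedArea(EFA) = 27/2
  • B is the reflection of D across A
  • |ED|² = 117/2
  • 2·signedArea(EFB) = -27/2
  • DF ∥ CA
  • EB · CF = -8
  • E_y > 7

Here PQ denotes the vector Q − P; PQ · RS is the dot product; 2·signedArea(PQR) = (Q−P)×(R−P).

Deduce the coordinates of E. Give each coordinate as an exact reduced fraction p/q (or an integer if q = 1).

1. E_x = 9/2  [2·signedArea(EFB) = -27/2 ∩ 2·signedArea(EFA) = 27/2]
2. E_y = 15/2  [2·signedArea(EFB) = -27/2 ∩ 2·signedArea(EFA) = 27/2]
   → E = (9/2, 15/2)

E = (9/2, 15/2)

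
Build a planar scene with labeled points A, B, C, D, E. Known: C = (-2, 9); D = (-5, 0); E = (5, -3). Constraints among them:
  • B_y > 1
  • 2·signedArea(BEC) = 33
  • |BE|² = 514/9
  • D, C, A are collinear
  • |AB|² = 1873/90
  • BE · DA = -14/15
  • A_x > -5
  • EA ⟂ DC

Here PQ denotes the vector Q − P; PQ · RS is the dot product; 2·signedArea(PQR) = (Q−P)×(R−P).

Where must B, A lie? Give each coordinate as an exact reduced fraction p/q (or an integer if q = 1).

A = (-49/10, 3/10)
B = (-2/3, 2)

1. B_x = -2/3  [line -12·x + -7·y + 6 = 0 ∩ |BE|² = 514/9]
2. B_y = 2  [line -12·x + -7·y + 6 = 0 ∩ |BE|² = 514/9]
   → B = (-2/3, 2)
3. A_x = -49/10  [D, C, A are collinear ∩ EA ⟂ DC]
4. A_y = 3/10  [D, C, A are collinear ∩ EA ⟂ DC]
   → A = (-49/10, 3/10)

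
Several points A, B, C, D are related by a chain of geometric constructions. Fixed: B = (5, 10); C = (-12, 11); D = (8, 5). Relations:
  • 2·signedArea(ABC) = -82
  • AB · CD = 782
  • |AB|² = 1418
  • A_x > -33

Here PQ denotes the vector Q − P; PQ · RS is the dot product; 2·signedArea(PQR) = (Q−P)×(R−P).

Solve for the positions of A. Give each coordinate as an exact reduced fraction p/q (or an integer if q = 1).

A = (-32, 17)

1. A_x = -32  [AB · CD = 782 ∩ 2·signedArea(ABC) = -82]
2. A_y = 17  [AB · CD = 782 ∩ 2·signedArea(ABC) = -82]
   → A = (-32, 17)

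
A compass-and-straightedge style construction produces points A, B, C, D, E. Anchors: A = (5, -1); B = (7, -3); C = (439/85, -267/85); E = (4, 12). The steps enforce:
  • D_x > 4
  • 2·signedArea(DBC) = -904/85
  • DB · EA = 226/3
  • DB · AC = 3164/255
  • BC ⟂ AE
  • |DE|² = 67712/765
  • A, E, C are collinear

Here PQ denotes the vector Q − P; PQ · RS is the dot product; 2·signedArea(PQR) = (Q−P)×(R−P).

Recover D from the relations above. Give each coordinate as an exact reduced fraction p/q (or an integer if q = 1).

D = (1204/255, 668/255)

1. D_x = 1204/255  [line 12/85·x + -156/85·y + 352/85 = 0 ∩ |DE|² = 67712/765]
2. D_y = 668/255  [line 12/85·x + -156/85·y + 352/85 = 0 ∩ |DE|² = 67712/765]
   → D = (1204/255, 668/255)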